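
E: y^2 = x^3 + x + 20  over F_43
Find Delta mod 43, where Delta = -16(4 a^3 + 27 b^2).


4 a^3 + 27 b^2 = 4*1^3 + 27*20^2 = 4 + 10800 = 10804
Delta = -16 * (10804) = -172864
Delta mod 43 = 39

Delta = 39 (mod 43)


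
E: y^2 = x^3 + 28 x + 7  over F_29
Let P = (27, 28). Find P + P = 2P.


Doubling: s = (3 x1^2 + a) / (2 y1)
s = (3*27^2 + 28) / (2*28) mod 29 = 9
x3 = s^2 - 2 x1 mod 29 = 9^2 - 2*27 = 27
y3 = s (x1 - x3) - y1 mod 29 = 9 * (27 - 27) - 28 = 1

2P = (27, 1)


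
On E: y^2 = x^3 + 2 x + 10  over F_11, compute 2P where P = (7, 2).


k = 2 = 10_2 (binary, LSB first: 01)
Double-and-add from P = (7, 2):
  bit 0 = 0: acc unchanged = O
  bit 1 = 1: acc = O + (2, 0) = (2, 0)

2P = (2, 0)


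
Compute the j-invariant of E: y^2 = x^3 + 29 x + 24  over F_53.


Delta = -16(4 a^3 + 27 b^2) mod 53 = 10
-1728 * (4 a)^3 = -1728 * (4*29)^3 mod 53 = 12
j = 12 * 10^(-1) mod 53 = 33

j = 33 (mod 53)


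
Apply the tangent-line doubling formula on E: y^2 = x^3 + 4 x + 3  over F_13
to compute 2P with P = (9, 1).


Doubling: s = (3 x1^2 + a) / (2 y1)
s = (3*9^2 + 4) / (2*1) mod 13 = 0
x3 = s^2 - 2 x1 mod 13 = 0^2 - 2*9 = 8
y3 = s (x1 - x3) - y1 mod 13 = 0 * (9 - 8) - 1 = 12

2P = (8, 12)


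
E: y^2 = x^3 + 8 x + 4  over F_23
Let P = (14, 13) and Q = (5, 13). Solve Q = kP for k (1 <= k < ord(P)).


Enumerate multiples of P until we hit Q = (5, 13):
  1P = (14, 13)
  2P = (21, 7)
  3P = (0, 21)
  4P = (22, 8)
  5P = (5, 13)
Match found at i = 5.

k = 5


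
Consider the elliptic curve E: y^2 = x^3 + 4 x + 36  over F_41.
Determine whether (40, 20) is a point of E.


Check whether y^2 = x^3 + 4 x + 36 (mod 41) for (x, y) = (40, 20).
LHS: y^2 = 20^2 mod 41 = 31
RHS: x^3 + 4 x + 36 = 40^3 + 4*40 + 36 mod 41 = 31
LHS = RHS

Yes, on the curve


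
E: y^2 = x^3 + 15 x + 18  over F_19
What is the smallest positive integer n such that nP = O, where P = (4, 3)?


Compute successive multiples of P until we hit O:
  1P = (4, 3)
  2P = (12, 8)
  3P = (12, 11)
  4P = (4, 16)
  5P = O

ord(P) = 5


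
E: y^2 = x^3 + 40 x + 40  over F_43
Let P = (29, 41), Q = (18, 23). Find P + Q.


P != Q, so use the chord formula.
s = (y2 - y1) / (x2 - x1) = (25) / (32) mod 43 = 29
x3 = s^2 - x1 - x2 mod 43 = 29^2 - 29 - 18 = 20
y3 = s (x1 - x3) - y1 mod 43 = 29 * (29 - 20) - 41 = 5

P + Q = (20, 5)


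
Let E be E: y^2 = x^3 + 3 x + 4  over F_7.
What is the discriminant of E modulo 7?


4 a^3 + 27 b^2 = 4*3^3 + 27*4^2 = 108 + 432 = 540
Delta = -16 * (540) = -8640
Delta mod 7 = 5

Delta = 5 (mod 7)


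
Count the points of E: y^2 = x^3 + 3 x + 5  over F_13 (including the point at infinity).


For each x in F_13, count y with y^2 = x^3 + 3 x + 5 mod 13:
  x = 1: RHS = 9, y in [3, 10]  -> 2 point(s)
  x = 4: RHS = 3, y in [4, 9]  -> 2 point(s)
  x = 11: RHS = 4, y in [2, 11]  -> 2 point(s)
  x = 12: RHS = 1, y in [1, 12]  -> 2 point(s)
Affine points: 8. Add the point at infinity: total = 9.

#E(F_13) = 9


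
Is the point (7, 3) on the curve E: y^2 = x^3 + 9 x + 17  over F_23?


Check whether y^2 = x^3 + 9 x + 17 (mod 23) for (x, y) = (7, 3).
LHS: y^2 = 3^2 mod 23 = 9
RHS: x^3 + 9 x + 17 = 7^3 + 9*7 + 17 mod 23 = 9
LHS = RHS

Yes, on the curve


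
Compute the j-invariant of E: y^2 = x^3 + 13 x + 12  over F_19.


Delta = -16(4 a^3 + 27 b^2) mod 19 = 9
-1728 * (4 a)^3 = -1728 * (4*13)^3 mod 19 = 8
j = 8 * 9^(-1) mod 19 = 3

j = 3 (mod 19)


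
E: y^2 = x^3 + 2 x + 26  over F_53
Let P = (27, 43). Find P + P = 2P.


Doubling: s = (3 x1^2 + a) / (2 y1)
s = (3*27^2 + 2) / (2*43) mod 53 = 31
x3 = s^2 - 2 x1 mod 53 = 31^2 - 2*27 = 6
y3 = s (x1 - x3) - y1 mod 53 = 31 * (27 - 6) - 43 = 25

2P = (6, 25)


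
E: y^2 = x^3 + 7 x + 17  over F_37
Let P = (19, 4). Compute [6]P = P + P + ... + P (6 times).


k = 6 = 110_2 (binary, LSB first: 011)
Double-and-add from P = (19, 4):
  bit 0 = 0: acc unchanged = O
  bit 1 = 1: acc = O + (33, 31) = (33, 31)
  bit 2 = 1: acc = (33, 31) + (1, 32) = (6, 4)

6P = (6, 4)


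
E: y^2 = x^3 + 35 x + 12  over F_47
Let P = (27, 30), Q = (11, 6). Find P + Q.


P != Q, so use the chord formula.
s = (y2 - y1) / (x2 - x1) = (23) / (31) mod 47 = 25
x3 = s^2 - x1 - x2 mod 47 = 25^2 - 27 - 11 = 23
y3 = s (x1 - x3) - y1 mod 47 = 25 * (27 - 23) - 30 = 23

P + Q = (23, 23)


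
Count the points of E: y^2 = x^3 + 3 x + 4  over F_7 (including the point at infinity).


For each x in F_7, count y with y^2 = x^3 + 3 x + 4 mod 7:
  x = 0: RHS = 4, y in [2, 5]  -> 2 point(s)
  x = 1: RHS = 1, y in [1, 6]  -> 2 point(s)
  x = 2: RHS = 4, y in [2, 5]  -> 2 point(s)
  x = 5: RHS = 4, y in [2, 5]  -> 2 point(s)
  x = 6: RHS = 0, y in [0]  -> 1 point(s)
Affine points: 9. Add the point at infinity: total = 10.

#E(F_7) = 10


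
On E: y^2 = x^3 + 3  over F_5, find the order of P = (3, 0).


Compute successive multiples of P until we hit O:
  1P = (3, 0)
  2P = O

ord(P) = 2


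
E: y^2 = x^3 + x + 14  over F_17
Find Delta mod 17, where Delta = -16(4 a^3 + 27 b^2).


4 a^3 + 27 b^2 = 4*1^3 + 27*14^2 = 4 + 5292 = 5296
Delta = -16 * (5296) = -84736
Delta mod 17 = 9

Delta = 9 (mod 17)


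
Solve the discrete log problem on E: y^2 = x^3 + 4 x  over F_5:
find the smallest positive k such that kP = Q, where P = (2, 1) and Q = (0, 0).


Enumerate multiples of P until we hit Q = (0, 0):
  1P = (2, 1)
  2P = (0, 0)
Match found at i = 2.

k = 2


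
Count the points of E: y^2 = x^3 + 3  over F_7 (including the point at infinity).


For each x in F_7, count y with y^2 = x^3 + 0 x + 3 mod 7:
  x = 1: RHS = 4, y in [2, 5]  -> 2 point(s)
  x = 2: RHS = 4, y in [2, 5]  -> 2 point(s)
  x = 3: RHS = 2, y in [3, 4]  -> 2 point(s)
  x = 4: RHS = 4, y in [2, 5]  -> 2 point(s)
  x = 5: RHS = 2, y in [3, 4]  -> 2 point(s)
  x = 6: RHS = 2, y in [3, 4]  -> 2 point(s)
Affine points: 12. Add the point at infinity: total = 13.

#E(F_7) = 13


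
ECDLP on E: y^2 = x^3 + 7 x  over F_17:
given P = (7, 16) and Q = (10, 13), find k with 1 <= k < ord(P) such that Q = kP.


Enumerate multiples of P until we hit Q = (10, 13):
  1P = (7, 16)
  2P = (16, 14)
  3P = (10, 13)
Match found at i = 3.

k = 3


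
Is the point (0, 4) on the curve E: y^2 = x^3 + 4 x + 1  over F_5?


Check whether y^2 = x^3 + 4 x + 1 (mod 5) for (x, y) = (0, 4).
LHS: y^2 = 4^2 mod 5 = 1
RHS: x^3 + 4 x + 1 = 0^3 + 4*0 + 1 mod 5 = 1
LHS = RHS

Yes, on the curve


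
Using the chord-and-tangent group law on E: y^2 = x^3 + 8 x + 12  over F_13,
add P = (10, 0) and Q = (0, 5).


P != Q, so use the chord formula.
s = (y2 - y1) / (x2 - x1) = (5) / (3) mod 13 = 6
x3 = s^2 - x1 - x2 mod 13 = 6^2 - 10 - 0 = 0
y3 = s (x1 - x3) - y1 mod 13 = 6 * (10 - 0) - 0 = 8

P + Q = (0, 8)


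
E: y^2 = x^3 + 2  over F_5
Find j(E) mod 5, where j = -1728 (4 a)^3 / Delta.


Delta = -16(4 a^3 + 27 b^2) mod 5 = 2
-1728 * (4 a)^3 = -1728 * (4*0)^3 mod 5 = 0
j = 0 * 2^(-1) mod 5 = 0

j = 0 (mod 5)


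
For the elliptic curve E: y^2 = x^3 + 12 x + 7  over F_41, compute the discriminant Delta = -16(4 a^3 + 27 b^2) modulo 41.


4 a^3 + 27 b^2 = 4*12^3 + 27*7^2 = 6912 + 1323 = 8235
Delta = -16 * (8235) = -131760
Delta mod 41 = 14

Delta = 14 (mod 41)


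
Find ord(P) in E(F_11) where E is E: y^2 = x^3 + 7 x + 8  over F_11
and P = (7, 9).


Compute successive multiples of P until we hit O:
  1P = (7, 9)
  2P = (8, 2)
  3P = (1, 4)
  4P = (4, 10)
  5P = (5, 5)
  6P = (3, 10)
  7P = (10, 0)
  8P = (3, 1)
  ... (continuing to 14P)
  14P = O

ord(P) = 14


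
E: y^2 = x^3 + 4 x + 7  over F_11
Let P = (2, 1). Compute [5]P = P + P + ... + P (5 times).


k = 5 = 101_2 (binary, LSB first: 101)
Double-and-add from P = (2, 1):
  bit 0 = 1: acc = O + (2, 1) = (2, 1)
  bit 1 = 0: acc unchanged = (2, 1)
  bit 2 = 1: acc = (2, 1) + (6, 7) = (8, 1)

5P = (8, 1)


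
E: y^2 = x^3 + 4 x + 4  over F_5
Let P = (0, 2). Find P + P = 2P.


Doubling: s = (3 x1^2 + a) / (2 y1)
s = (3*0^2 + 4) / (2*2) mod 5 = 1
x3 = s^2 - 2 x1 mod 5 = 1^2 - 2*0 = 1
y3 = s (x1 - x3) - y1 mod 5 = 1 * (0 - 1) - 2 = 2

2P = (1, 2)


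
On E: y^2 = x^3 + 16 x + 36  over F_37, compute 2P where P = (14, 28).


k = 2 = 10_2 (binary, LSB first: 01)
Double-and-add from P = (14, 28):
  bit 0 = 0: acc unchanged = O
  bit 1 = 1: acc = O + (30, 32) = (30, 32)

2P = (30, 32)


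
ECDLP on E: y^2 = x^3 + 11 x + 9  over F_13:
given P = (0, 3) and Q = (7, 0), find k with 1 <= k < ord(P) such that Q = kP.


Enumerate multiples of P until we hit Q = (7, 0):
  1P = (0, 3)
  2P = (3, 11)
  3P = (7, 0)
Match found at i = 3.

k = 3


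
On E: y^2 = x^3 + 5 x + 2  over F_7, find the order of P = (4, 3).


Compute successive multiples of P until we hit O:
  1P = (4, 3)
  2P = (1, 6)
  3P = (3, 3)
  4P = (0, 4)
  5P = (0, 3)
  6P = (3, 4)
  7P = (1, 1)
  8P = (4, 4)
  ... (continuing to 9P)
  9P = O

ord(P) = 9


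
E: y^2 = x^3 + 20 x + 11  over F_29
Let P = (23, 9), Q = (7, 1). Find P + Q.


P != Q, so use the chord formula.
s = (y2 - y1) / (x2 - x1) = (21) / (13) mod 29 = 15
x3 = s^2 - x1 - x2 mod 29 = 15^2 - 23 - 7 = 21
y3 = s (x1 - x3) - y1 mod 29 = 15 * (23 - 21) - 9 = 21

P + Q = (21, 21)


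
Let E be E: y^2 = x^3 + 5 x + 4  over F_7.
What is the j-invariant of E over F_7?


Delta = -16(4 a^3 + 27 b^2) mod 7 = 5
-1728 * (4 a)^3 = -1728 * (4*5)^3 mod 7 = 6
j = 6 * 5^(-1) mod 7 = 4

j = 4 (mod 7)


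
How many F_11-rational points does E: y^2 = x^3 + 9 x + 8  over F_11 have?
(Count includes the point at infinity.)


For each x in F_11, count y with y^2 = x^3 + 9 x + 8 mod 11:
  x = 2: RHS = 1, y in [1, 10]  -> 2 point(s)
  x = 4: RHS = 9, y in [3, 8]  -> 2 point(s)
  x = 6: RHS = 3, y in [5, 6]  -> 2 point(s)
  x = 8: RHS = 9, y in [3, 8]  -> 2 point(s)
  x = 9: RHS = 4, y in [2, 9]  -> 2 point(s)
  x = 10: RHS = 9, y in [3, 8]  -> 2 point(s)
Affine points: 12. Add the point at infinity: total = 13.

#E(F_11) = 13


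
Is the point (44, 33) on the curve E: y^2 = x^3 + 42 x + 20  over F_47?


Check whether y^2 = x^3 + 42 x + 20 (mod 47) for (x, y) = (44, 33).
LHS: y^2 = 33^2 mod 47 = 8
RHS: x^3 + 42 x + 20 = 44^3 + 42*44 + 20 mod 47 = 8
LHS = RHS

Yes, on the curve


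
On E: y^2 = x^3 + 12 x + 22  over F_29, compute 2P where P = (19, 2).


Doubling: s = (3 x1^2 + a) / (2 y1)
s = (3*19^2 + 12) / (2*2) mod 29 = 20
x3 = s^2 - 2 x1 mod 29 = 20^2 - 2*19 = 14
y3 = s (x1 - x3) - y1 mod 29 = 20 * (19 - 14) - 2 = 11

2P = (14, 11)


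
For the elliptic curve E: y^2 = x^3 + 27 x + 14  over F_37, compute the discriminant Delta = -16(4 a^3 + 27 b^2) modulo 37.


4 a^3 + 27 b^2 = 4*27^3 + 27*14^2 = 78732 + 5292 = 84024
Delta = -16 * (84024) = -1344384
Delta mod 37 = 11

Delta = 11 (mod 37)


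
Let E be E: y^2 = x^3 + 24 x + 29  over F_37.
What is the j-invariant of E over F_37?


Delta = -16(4 a^3 + 27 b^2) mod 37 = 36
-1728 * (4 a)^3 = -1728 * (4*24)^3 mod 37 = 23
j = 23 * 36^(-1) mod 37 = 14

j = 14 (mod 37)


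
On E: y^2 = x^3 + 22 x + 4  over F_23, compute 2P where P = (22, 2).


Doubling: s = (3 x1^2 + a) / (2 y1)
s = (3*22^2 + 22) / (2*2) mod 23 = 12
x3 = s^2 - 2 x1 mod 23 = 12^2 - 2*22 = 8
y3 = s (x1 - x3) - y1 mod 23 = 12 * (22 - 8) - 2 = 5

2P = (8, 5)


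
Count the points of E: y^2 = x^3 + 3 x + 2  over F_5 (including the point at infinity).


For each x in F_5, count y with y^2 = x^3 + 3 x + 2 mod 5:
  x = 1: RHS = 1, y in [1, 4]  -> 2 point(s)
  x = 2: RHS = 1, y in [1, 4]  -> 2 point(s)
Affine points: 4. Add the point at infinity: total = 5.

#E(F_5) = 5


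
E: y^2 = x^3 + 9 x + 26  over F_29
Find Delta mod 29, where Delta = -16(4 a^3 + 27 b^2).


4 a^3 + 27 b^2 = 4*9^3 + 27*26^2 = 2916 + 18252 = 21168
Delta = -16 * (21168) = -338688
Delta mod 29 = 3

Delta = 3 (mod 29)


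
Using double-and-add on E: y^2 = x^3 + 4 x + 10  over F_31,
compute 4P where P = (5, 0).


k = 4 = 100_2 (binary, LSB first: 001)
Double-and-add from P = (5, 0):
  bit 0 = 0: acc unchanged = O
  bit 1 = 0: acc unchanged = O
  bit 2 = 1: acc = O + O = O

4P = O


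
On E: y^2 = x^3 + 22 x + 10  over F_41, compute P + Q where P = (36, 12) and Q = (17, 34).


P != Q, so use the chord formula.
s = (y2 - y1) / (x2 - x1) = (22) / (22) mod 41 = 1
x3 = s^2 - x1 - x2 mod 41 = 1^2 - 36 - 17 = 30
y3 = s (x1 - x3) - y1 mod 41 = 1 * (36 - 30) - 12 = 35

P + Q = (30, 35)


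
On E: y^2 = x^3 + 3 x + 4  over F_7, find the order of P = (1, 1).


Compute successive multiples of P until we hit O:
  1P = (1, 1)
  2P = (0, 2)
  3P = (0, 5)
  4P = (1, 6)
  5P = O

ord(P) = 5


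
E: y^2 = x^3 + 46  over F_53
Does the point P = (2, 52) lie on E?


Check whether y^2 = x^3 + 0 x + 46 (mod 53) for (x, y) = (2, 52).
LHS: y^2 = 52^2 mod 53 = 1
RHS: x^3 + 0 x + 46 = 2^3 + 0*2 + 46 mod 53 = 1
LHS = RHS

Yes, on the curve


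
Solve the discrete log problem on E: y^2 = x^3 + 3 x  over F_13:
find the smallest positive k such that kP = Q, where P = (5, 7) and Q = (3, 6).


Enumerate multiples of P until we hit Q = (3, 6):
  1P = (5, 7)
  2P = (3, 6)
Match found at i = 2.

k = 2


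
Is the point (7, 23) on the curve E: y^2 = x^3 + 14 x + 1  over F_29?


Check whether y^2 = x^3 + 14 x + 1 (mod 29) for (x, y) = (7, 23).
LHS: y^2 = 23^2 mod 29 = 7
RHS: x^3 + 14 x + 1 = 7^3 + 14*7 + 1 mod 29 = 7
LHS = RHS

Yes, on the curve


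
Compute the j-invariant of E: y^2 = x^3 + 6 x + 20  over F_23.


Delta = -16(4 a^3 + 27 b^2) mod 23 = 21
-1728 * (4 a)^3 = -1728 * (4*6)^3 mod 23 = 20
j = 20 * 21^(-1) mod 23 = 13

j = 13 (mod 23)


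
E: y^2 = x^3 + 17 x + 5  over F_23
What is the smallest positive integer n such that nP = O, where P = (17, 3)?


Compute successive multiples of P until we hit O:
  1P = (17, 3)
  2P = (2, 22)
  3P = (10, 5)
  4P = (5, 10)
  5P = (13, 10)
  6P = (9, 6)
  7P = (9, 17)
  8P = (13, 13)
  ... (continuing to 13P)
  13P = O

ord(P) = 13


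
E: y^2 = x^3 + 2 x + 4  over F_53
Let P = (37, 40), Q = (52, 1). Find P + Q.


P != Q, so use the chord formula.
s = (y2 - y1) / (x2 - x1) = (14) / (15) mod 53 = 8
x3 = s^2 - x1 - x2 mod 53 = 8^2 - 37 - 52 = 28
y3 = s (x1 - x3) - y1 mod 53 = 8 * (37 - 28) - 40 = 32

P + Q = (28, 32)


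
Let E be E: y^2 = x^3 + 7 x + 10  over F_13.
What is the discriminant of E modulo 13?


4 a^3 + 27 b^2 = 4*7^3 + 27*10^2 = 1372 + 2700 = 4072
Delta = -16 * (4072) = -65152
Delta mod 13 = 4

Delta = 4 (mod 13)


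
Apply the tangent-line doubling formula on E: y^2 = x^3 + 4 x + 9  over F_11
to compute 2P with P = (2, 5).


Doubling: s = (3 x1^2 + a) / (2 y1)
s = (3*2^2 + 4) / (2*5) mod 11 = 6
x3 = s^2 - 2 x1 mod 11 = 6^2 - 2*2 = 10
y3 = s (x1 - x3) - y1 mod 11 = 6 * (2 - 10) - 5 = 2

2P = (10, 2)


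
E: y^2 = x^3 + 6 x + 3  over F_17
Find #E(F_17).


For each x in F_17, count y with y^2 = x^3 + 6 x + 3 mod 17:
  x = 6: RHS = 0, y in [0]  -> 1 point(s)
  x = 8: RHS = 2, y in [6, 11]  -> 2 point(s)
  x = 9: RHS = 4, y in [2, 15]  -> 2 point(s)
  x = 10: RHS = 9, y in [3, 14]  -> 2 point(s)
  x = 12: RHS = 1, y in [1, 16]  -> 2 point(s)
  x = 13: RHS = 0, y in [0]  -> 1 point(s)
  x = 14: RHS = 9, y in [3, 14]  -> 2 point(s)
  x = 15: RHS = 0, y in [0]  -> 1 point(s)
  x = 16: RHS = 13, y in [8, 9]  -> 2 point(s)
Affine points: 15. Add the point at infinity: total = 16.

#E(F_17) = 16


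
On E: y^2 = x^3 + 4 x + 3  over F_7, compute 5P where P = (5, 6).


k = 5 = 101_2 (binary, LSB first: 101)
Double-and-add from P = (5, 6):
  bit 0 = 1: acc = O + (5, 6) = (5, 6)
  bit 1 = 0: acc unchanged = (5, 6)
  bit 2 = 1: acc = (5, 6) + (5, 6) = (5, 1)

5P = (5, 1)


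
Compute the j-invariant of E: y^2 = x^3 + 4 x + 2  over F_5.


Delta = -16(4 a^3 + 27 b^2) mod 5 = 1
-1728 * (4 a)^3 = -1728 * (4*4)^3 mod 5 = 2
j = 2 * 1^(-1) mod 5 = 2

j = 2 (mod 5)


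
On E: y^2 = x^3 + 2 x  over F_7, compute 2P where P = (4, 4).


Doubling: s = (3 x1^2 + a) / (2 y1)
s = (3*4^2 + 2) / (2*4) mod 7 = 1
x3 = s^2 - 2 x1 mod 7 = 1^2 - 2*4 = 0
y3 = s (x1 - x3) - y1 mod 7 = 1 * (4 - 0) - 4 = 0

2P = (0, 0)


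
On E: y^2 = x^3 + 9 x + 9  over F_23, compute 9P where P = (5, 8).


k = 9 = 1001_2 (binary, LSB first: 1001)
Double-and-add from P = (5, 8):
  bit 0 = 1: acc = O + (5, 8) = (5, 8)
  bit 1 = 0: acc unchanged = (5, 8)
  bit 2 = 0: acc unchanged = (5, 8)
  bit 3 = 1: acc = (5, 8) + (8, 8) = (10, 15)

9P = (10, 15)


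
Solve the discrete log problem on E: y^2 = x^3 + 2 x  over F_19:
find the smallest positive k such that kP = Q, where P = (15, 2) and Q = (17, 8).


Enumerate multiples of P until we hit Q = (17, 8):
  1P = (15, 2)
  2P = (17, 11)
  3P = (12, 2)
  4P = (11, 17)
  5P = (13, 0)
  6P = (11, 2)
  7P = (12, 17)
  8P = (17, 8)
Match found at i = 8.

k = 8


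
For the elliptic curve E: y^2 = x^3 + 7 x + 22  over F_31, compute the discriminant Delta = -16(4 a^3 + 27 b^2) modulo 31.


4 a^3 + 27 b^2 = 4*7^3 + 27*22^2 = 1372 + 13068 = 14440
Delta = -16 * (14440) = -231040
Delta mod 31 = 3

Delta = 3 (mod 31)


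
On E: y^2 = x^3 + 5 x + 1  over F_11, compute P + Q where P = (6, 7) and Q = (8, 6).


P != Q, so use the chord formula.
s = (y2 - y1) / (x2 - x1) = (10) / (2) mod 11 = 5
x3 = s^2 - x1 - x2 mod 11 = 5^2 - 6 - 8 = 0
y3 = s (x1 - x3) - y1 mod 11 = 5 * (6 - 0) - 7 = 1

P + Q = (0, 1)


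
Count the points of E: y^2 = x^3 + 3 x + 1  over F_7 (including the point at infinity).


For each x in F_7, count y with y^2 = x^3 + 3 x + 1 mod 7:
  x = 0: RHS = 1, y in [1, 6]  -> 2 point(s)
  x = 2: RHS = 1, y in [1, 6]  -> 2 point(s)
  x = 3: RHS = 2, y in [3, 4]  -> 2 point(s)
  x = 4: RHS = 0, y in [0]  -> 1 point(s)
  x = 5: RHS = 1, y in [1, 6]  -> 2 point(s)
  x = 6: RHS = 4, y in [2, 5]  -> 2 point(s)
Affine points: 11. Add the point at infinity: total = 12.

#E(F_7) = 12


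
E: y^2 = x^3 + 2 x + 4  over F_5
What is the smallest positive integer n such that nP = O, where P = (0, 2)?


Compute successive multiples of P until we hit O:
  1P = (0, 2)
  2P = (4, 1)
  3P = (2, 1)
  4P = (2, 4)
  5P = (4, 4)
  6P = (0, 3)
  7P = O

ord(P) = 7


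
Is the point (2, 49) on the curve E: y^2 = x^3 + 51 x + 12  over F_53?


Check whether y^2 = x^3 + 51 x + 12 (mod 53) for (x, y) = (2, 49).
LHS: y^2 = 49^2 mod 53 = 16
RHS: x^3 + 51 x + 12 = 2^3 + 51*2 + 12 mod 53 = 16
LHS = RHS

Yes, on the curve


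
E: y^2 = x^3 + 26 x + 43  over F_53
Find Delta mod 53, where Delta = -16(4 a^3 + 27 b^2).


4 a^3 + 27 b^2 = 4*26^3 + 27*43^2 = 70304 + 49923 = 120227
Delta = -16 * (120227) = -1923632
Delta mod 53 = 3

Delta = 3 (mod 53)


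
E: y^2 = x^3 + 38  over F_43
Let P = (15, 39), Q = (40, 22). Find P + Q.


P != Q, so use the chord formula.
s = (y2 - y1) / (x2 - x1) = (26) / (25) mod 43 = 32
x3 = s^2 - x1 - x2 mod 43 = 32^2 - 15 - 40 = 23
y3 = s (x1 - x3) - y1 mod 43 = 32 * (15 - 23) - 39 = 6

P + Q = (23, 6)


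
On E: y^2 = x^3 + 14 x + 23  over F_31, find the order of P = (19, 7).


Compute successive multiples of P until we hit O:
  1P = (19, 7)
  2P = (26, 18)
  3P = (22, 6)
  4P = (28, 27)
  5P = (23, 22)
  6P = (5, 30)
  7P = (1, 21)
  8P = (25, 8)
  ... (continuing to 20P)
  20P = O

ord(P) = 20


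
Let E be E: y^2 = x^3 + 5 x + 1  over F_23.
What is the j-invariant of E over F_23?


Delta = -16(4 a^3 + 27 b^2) mod 23 = 9
-1728 * (4 a)^3 = -1728 * (4*5)^3 mod 23 = 12
j = 12 * 9^(-1) mod 23 = 9

j = 9 (mod 23)


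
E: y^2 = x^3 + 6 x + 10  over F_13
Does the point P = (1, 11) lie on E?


Check whether y^2 = x^3 + 6 x + 10 (mod 13) for (x, y) = (1, 11).
LHS: y^2 = 11^2 mod 13 = 4
RHS: x^3 + 6 x + 10 = 1^3 + 6*1 + 10 mod 13 = 4
LHS = RHS

Yes, on the curve


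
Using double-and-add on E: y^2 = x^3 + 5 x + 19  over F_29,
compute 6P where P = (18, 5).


k = 6 = 110_2 (binary, LSB first: 011)
Double-and-add from P = (18, 5):
  bit 0 = 0: acc unchanged = O
  bit 1 = 1: acc = O + (26, 8) = (26, 8)
  bit 2 = 1: acc = (26, 8) + (10, 24) = (23, 18)

6P = (23, 18)


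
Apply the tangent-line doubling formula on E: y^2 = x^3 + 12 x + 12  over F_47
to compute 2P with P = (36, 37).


Doubling: s = (3 x1^2 + a) / (2 y1)
s = (3*36^2 + 12) / (2*37) mod 47 = 40
x3 = s^2 - 2 x1 mod 47 = 40^2 - 2*36 = 24
y3 = s (x1 - x3) - y1 mod 47 = 40 * (36 - 24) - 37 = 20

2P = (24, 20)


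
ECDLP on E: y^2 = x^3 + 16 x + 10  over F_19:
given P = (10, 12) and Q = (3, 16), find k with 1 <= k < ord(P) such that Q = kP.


Enumerate multiples of P until we hit Q = (3, 16):
  1P = (10, 12)
  2P = (4, 10)
  3P = (3, 3)
  4P = (3, 16)
Match found at i = 4.

k = 4


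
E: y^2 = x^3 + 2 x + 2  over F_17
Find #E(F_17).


For each x in F_17, count y with y^2 = x^3 + 2 x + 2 mod 17:
  x = 0: RHS = 2, y in [6, 11]  -> 2 point(s)
  x = 3: RHS = 1, y in [1, 16]  -> 2 point(s)
  x = 5: RHS = 1, y in [1, 16]  -> 2 point(s)
  x = 6: RHS = 9, y in [3, 14]  -> 2 point(s)
  x = 7: RHS = 2, y in [6, 11]  -> 2 point(s)
  x = 9: RHS = 1, y in [1, 16]  -> 2 point(s)
  x = 10: RHS = 2, y in [6, 11]  -> 2 point(s)
  x = 13: RHS = 15, y in [7, 10]  -> 2 point(s)
  x = 16: RHS = 16, y in [4, 13]  -> 2 point(s)
Affine points: 18. Add the point at infinity: total = 19.

#E(F_17) = 19


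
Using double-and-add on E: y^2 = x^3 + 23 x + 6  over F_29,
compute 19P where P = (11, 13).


k = 19 = 10011_2 (binary, LSB first: 11001)
Double-and-add from P = (11, 13):
  bit 0 = 1: acc = O + (11, 13) = (11, 13)
  bit 1 = 1: acc = (11, 13) + (16, 2) = (8, 21)
  bit 2 = 0: acc unchanged = (8, 21)
  bit 3 = 0: acc unchanged = (8, 21)
  bit 4 = 1: acc = (8, 21) + (19, 20) = (8, 8)

19P = (8, 8)


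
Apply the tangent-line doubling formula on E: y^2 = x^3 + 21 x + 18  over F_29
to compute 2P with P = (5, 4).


Doubling: s = (3 x1^2 + a) / (2 y1)
s = (3*5^2 + 21) / (2*4) mod 29 = 12
x3 = s^2 - 2 x1 mod 29 = 12^2 - 2*5 = 18
y3 = s (x1 - x3) - y1 mod 29 = 12 * (5 - 18) - 4 = 14

2P = (18, 14)


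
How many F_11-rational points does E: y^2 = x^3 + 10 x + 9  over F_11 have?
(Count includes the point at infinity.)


For each x in F_11, count y with y^2 = x^3 + 10 x + 9 mod 11:
  x = 0: RHS = 9, y in [3, 8]  -> 2 point(s)
  x = 1: RHS = 9, y in [3, 8]  -> 2 point(s)
  x = 2: RHS = 4, y in [2, 9]  -> 2 point(s)
  x = 3: RHS = 0, y in [0]  -> 1 point(s)
  x = 4: RHS = 3, y in [5, 6]  -> 2 point(s)
  x = 7: RHS = 4, y in [2, 9]  -> 2 point(s)
  x = 9: RHS = 3, y in [5, 6]  -> 2 point(s)
  x = 10: RHS = 9, y in [3, 8]  -> 2 point(s)
Affine points: 15. Add the point at infinity: total = 16.

#E(F_11) = 16


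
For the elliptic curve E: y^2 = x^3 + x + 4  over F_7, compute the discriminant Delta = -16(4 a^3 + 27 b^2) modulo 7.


4 a^3 + 27 b^2 = 4*1^3 + 27*4^2 = 4 + 432 = 436
Delta = -16 * (436) = -6976
Delta mod 7 = 3

Delta = 3 (mod 7)


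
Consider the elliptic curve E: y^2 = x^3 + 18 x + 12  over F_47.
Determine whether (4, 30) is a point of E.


Check whether y^2 = x^3 + 18 x + 12 (mod 47) for (x, y) = (4, 30).
LHS: y^2 = 30^2 mod 47 = 7
RHS: x^3 + 18 x + 12 = 4^3 + 18*4 + 12 mod 47 = 7
LHS = RHS

Yes, on the curve


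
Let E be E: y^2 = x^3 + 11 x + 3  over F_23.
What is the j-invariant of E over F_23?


Delta = -16(4 a^3 + 27 b^2) mod 23 = 7
-1728 * (4 a)^3 = -1728 * (4*11)^3 mod 23 = 1
j = 1 * 7^(-1) mod 23 = 10

j = 10 (mod 23)


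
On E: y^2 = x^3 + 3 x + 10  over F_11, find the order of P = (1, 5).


Compute successive multiples of P until we hit O:
  1P = (1, 5)
  2P = (1, 6)
  3P = O

ord(P) = 3


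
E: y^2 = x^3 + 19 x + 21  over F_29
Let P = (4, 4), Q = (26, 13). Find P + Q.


P != Q, so use the chord formula.
s = (y2 - y1) / (x2 - x1) = (9) / (22) mod 29 = 7
x3 = s^2 - x1 - x2 mod 29 = 7^2 - 4 - 26 = 19
y3 = s (x1 - x3) - y1 mod 29 = 7 * (4 - 19) - 4 = 7

P + Q = (19, 7)


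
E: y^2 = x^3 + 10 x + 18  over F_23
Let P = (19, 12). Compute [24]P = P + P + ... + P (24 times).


k = 24 = 11000_2 (binary, LSB first: 00011)
Double-and-add from P = (19, 12):
  bit 0 = 0: acc unchanged = O
  bit 1 = 0: acc unchanged = O
  bit 2 = 0: acc unchanged = O
  bit 3 = 1: acc = O + (3, 11) = (3, 11)
  bit 4 = 1: acc = (3, 11) + (6, 8) = (15, 1)

24P = (15, 1)


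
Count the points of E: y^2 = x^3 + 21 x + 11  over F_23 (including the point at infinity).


For each x in F_23, count y with y^2 = x^3 + 21 x + 11 mod 23:
  x = 3: RHS = 9, y in [3, 20]  -> 2 point(s)
  x = 6: RHS = 8, y in [10, 13]  -> 2 point(s)
  x = 7: RHS = 18, y in [8, 15]  -> 2 point(s)
  x = 8: RHS = 1, y in [1, 22]  -> 2 point(s)
  x = 9: RHS = 9, y in [3, 20]  -> 2 point(s)
  x = 10: RHS = 2, y in [5, 18]  -> 2 point(s)
  x = 11: RHS = 9, y in [3, 20]  -> 2 point(s)
  x = 12: RHS = 13, y in [6, 17]  -> 2 point(s)
  x = 14: RHS = 13, y in [6, 17]  -> 2 point(s)
  x = 16: RHS = 4, y in [2, 21]  -> 2 point(s)
  x = 19: RHS = 1, y in [1, 22]  -> 2 point(s)
  x = 20: RHS = 13, y in [6, 17]  -> 2 point(s)
  x = 22: RHS = 12, y in [9, 14]  -> 2 point(s)
Affine points: 26. Add the point at infinity: total = 27.

#E(F_23) = 27


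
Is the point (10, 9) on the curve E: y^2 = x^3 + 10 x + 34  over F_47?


Check whether y^2 = x^3 + 10 x + 34 (mod 47) for (x, y) = (10, 9).
LHS: y^2 = 9^2 mod 47 = 34
RHS: x^3 + 10 x + 34 = 10^3 + 10*10 + 34 mod 47 = 6
LHS != RHS

No, not on the curve


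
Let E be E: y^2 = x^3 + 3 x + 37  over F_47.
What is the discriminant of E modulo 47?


4 a^3 + 27 b^2 = 4*3^3 + 27*37^2 = 108 + 36963 = 37071
Delta = -16 * (37071) = -593136
Delta mod 47 = 4

Delta = 4 (mod 47)


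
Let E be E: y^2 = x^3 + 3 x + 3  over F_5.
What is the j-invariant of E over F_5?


Delta = -16(4 a^3 + 27 b^2) mod 5 = 4
-1728 * (4 a)^3 = -1728 * (4*3)^3 mod 5 = 1
j = 1 * 4^(-1) mod 5 = 4

j = 4 (mod 5)


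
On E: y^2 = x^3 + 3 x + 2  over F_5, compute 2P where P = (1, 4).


Doubling: s = (3 x1^2 + a) / (2 y1)
s = (3*1^2 + 3) / (2*4) mod 5 = 2
x3 = s^2 - 2 x1 mod 5 = 2^2 - 2*1 = 2
y3 = s (x1 - x3) - y1 mod 5 = 2 * (1 - 2) - 4 = 4

2P = (2, 4)


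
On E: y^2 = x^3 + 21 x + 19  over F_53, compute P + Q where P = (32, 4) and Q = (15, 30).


P != Q, so use the chord formula.
s = (y2 - y1) / (x2 - x1) = (26) / (36) mod 53 = 39
x3 = s^2 - x1 - x2 mod 53 = 39^2 - 32 - 15 = 43
y3 = s (x1 - x3) - y1 mod 53 = 39 * (32 - 43) - 4 = 44

P + Q = (43, 44)


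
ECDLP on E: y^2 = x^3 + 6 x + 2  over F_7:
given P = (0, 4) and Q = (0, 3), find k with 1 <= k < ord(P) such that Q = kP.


Enumerate multiples of P until we hit Q = (0, 3):
  1P = (0, 4)
  2P = (1, 4)
  3P = (6, 3)
  4P = (2, 1)
  5P = (2, 6)
  6P = (6, 4)
  7P = (1, 3)
  8P = (0, 3)
Match found at i = 8.

k = 8


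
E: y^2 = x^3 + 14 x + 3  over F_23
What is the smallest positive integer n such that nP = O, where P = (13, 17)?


Compute successive multiples of P until we hit O:
  1P = (13, 17)
  2P = (0, 7)
  3P = (11, 4)
  4P = (1, 15)
  5P = (2, 4)
  6P = (17, 18)
  7P = (6, 2)
  8P = (10, 19)
  ... (continuing to 30P)
  30P = O

ord(P) = 30


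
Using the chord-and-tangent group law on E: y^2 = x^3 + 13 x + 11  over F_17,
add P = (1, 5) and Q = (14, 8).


P != Q, so use the chord formula.
s = (y2 - y1) / (x2 - x1) = (3) / (13) mod 17 = 12
x3 = s^2 - x1 - x2 mod 17 = 12^2 - 1 - 14 = 10
y3 = s (x1 - x3) - y1 mod 17 = 12 * (1 - 10) - 5 = 6

P + Q = (10, 6)


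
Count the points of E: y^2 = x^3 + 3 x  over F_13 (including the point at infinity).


For each x in F_13, count y with y^2 = x^3 + 3 x + 0 mod 13:
  x = 0: RHS = 0, y in [0]  -> 1 point(s)
  x = 1: RHS = 4, y in [2, 11]  -> 2 point(s)
  x = 2: RHS = 1, y in [1, 12]  -> 2 point(s)
  x = 3: RHS = 10, y in [6, 7]  -> 2 point(s)
  x = 5: RHS = 10, y in [6, 7]  -> 2 point(s)
  x = 6: RHS = 0, y in [0]  -> 1 point(s)
  x = 7: RHS = 0, y in [0]  -> 1 point(s)
  x = 8: RHS = 3, y in [4, 9]  -> 2 point(s)
  x = 10: RHS = 3, y in [4, 9]  -> 2 point(s)
  x = 11: RHS = 12, y in [5, 8]  -> 2 point(s)
  x = 12: RHS = 9, y in [3, 10]  -> 2 point(s)
Affine points: 19. Add the point at infinity: total = 20.

#E(F_13) = 20


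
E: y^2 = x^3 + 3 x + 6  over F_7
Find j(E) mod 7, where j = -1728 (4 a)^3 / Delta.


Delta = -16(4 a^3 + 27 b^2) mod 7 = 3
-1728 * (4 a)^3 = -1728 * (4*3)^3 mod 7 = 6
j = 6 * 3^(-1) mod 7 = 2

j = 2 (mod 7)


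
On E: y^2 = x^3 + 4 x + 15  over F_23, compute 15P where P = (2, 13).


k = 15 = 1111_2 (binary, LSB first: 1111)
Double-and-add from P = (2, 13):
  bit 0 = 1: acc = O + (2, 13) = (2, 13)
  bit 1 = 1: acc = (2, 13) + (4, 7) = (3, 13)
  bit 2 = 1: acc = (3, 13) + (18, 10) = (14, 3)
  bit 3 = 1: acc = (14, 3) + (16, 14) = (6, 18)

15P = (6, 18)


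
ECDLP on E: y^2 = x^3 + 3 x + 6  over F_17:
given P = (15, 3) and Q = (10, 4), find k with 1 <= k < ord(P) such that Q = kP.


Enumerate multiples of P until we hit Q = (10, 4):
  1P = (15, 3)
  2P = (6, 11)
  3P = (14, 15)
  4P = (13, 7)
  5P = (10, 4)
Match found at i = 5.

k = 5


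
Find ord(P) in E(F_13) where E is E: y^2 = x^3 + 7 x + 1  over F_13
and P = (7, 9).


Compute successive multiples of P until we hit O:
  1P = (7, 9)
  2P = (8, 7)
  3P = (2, 7)
  4P = (0, 12)
  5P = (3, 6)
  6P = (6, 8)
  7P = (1, 10)
  8P = (9, 0)
  ... (continuing to 16P)
  16P = O

ord(P) = 16


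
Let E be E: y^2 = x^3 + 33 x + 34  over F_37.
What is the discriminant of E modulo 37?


4 a^3 + 27 b^2 = 4*33^3 + 27*34^2 = 143748 + 31212 = 174960
Delta = -16 * (174960) = -2799360
Delta mod 37 = 23

Delta = 23 (mod 37)


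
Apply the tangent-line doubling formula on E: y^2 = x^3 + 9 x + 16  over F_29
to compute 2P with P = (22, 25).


Doubling: s = (3 x1^2 + a) / (2 y1)
s = (3*22^2 + 9) / (2*25) mod 29 = 24
x3 = s^2 - 2 x1 mod 29 = 24^2 - 2*22 = 10
y3 = s (x1 - x3) - y1 mod 29 = 24 * (22 - 10) - 25 = 2

2P = (10, 2)


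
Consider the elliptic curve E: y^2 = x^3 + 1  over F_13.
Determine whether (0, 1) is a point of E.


Check whether y^2 = x^3 + 0 x + 1 (mod 13) for (x, y) = (0, 1).
LHS: y^2 = 1^2 mod 13 = 1
RHS: x^3 + 0 x + 1 = 0^3 + 0*0 + 1 mod 13 = 1
LHS = RHS

Yes, on the curve


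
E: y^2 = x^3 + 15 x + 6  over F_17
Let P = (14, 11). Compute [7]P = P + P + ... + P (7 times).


k = 7 = 111_2 (binary, LSB first: 111)
Double-and-add from P = (14, 11):
  bit 0 = 1: acc = O + (14, 11) = (14, 11)
  bit 1 = 1: acc = (14, 11) + (14, 6) = O
  bit 2 = 1: acc = O + (14, 11) = (14, 11)

7P = (14, 11)


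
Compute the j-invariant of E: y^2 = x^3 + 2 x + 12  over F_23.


Delta = -16(4 a^3 + 27 b^2) mod 23 = 1
-1728 * (4 a)^3 = -1728 * (4*2)^3 mod 23 = 5
j = 5 * 1^(-1) mod 23 = 5

j = 5 (mod 23)


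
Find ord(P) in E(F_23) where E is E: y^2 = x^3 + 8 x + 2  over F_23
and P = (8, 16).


Compute successive multiples of P until we hit O:
  1P = (8, 16)
  2P = (13, 16)
  3P = (2, 7)
  4P = (21, 22)
  5P = (10, 22)
  6P = (14, 12)
  7P = (4, 12)
  8P = (12, 3)
  ... (continuing to 29P)
  29P = O

ord(P) = 29


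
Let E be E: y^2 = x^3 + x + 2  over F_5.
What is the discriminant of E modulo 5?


4 a^3 + 27 b^2 = 4*1^3 + 27*2^2 = 4 + 108 = 112
Delta = -16 * (112) = -1792
Delta mod 5 = 3

Delta = 3 (mod 5)


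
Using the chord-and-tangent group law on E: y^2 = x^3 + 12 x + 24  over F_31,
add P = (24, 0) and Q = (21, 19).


P != Q, so use the chord formula.
s = (y2 - y1) / (x2 - x1) = (19) / (28) mod 31 = 4
x3 = s^2 - x1 - x2 mod 31 = 4^2 - 24 - 21 = 2
y3 = s (x1 - x3) - y1 mod 31 = 4 * (24 - 2) - 0 = 26

P + Q = (2, 26)


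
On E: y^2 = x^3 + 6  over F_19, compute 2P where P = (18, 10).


Doubling: s = (3 x1^2 + a) / (2 y1)
s = (3*18^2 + 0) / (2*10) mod 19 = 3
x3 = s^2 - 2 x1 mod 19 = 3^2 - 2*18 = 11
y3 = s (x1 - x3) - y1 mod 19 = 3 * (18 - 11) - 10 = 11

2P = (11, 11)


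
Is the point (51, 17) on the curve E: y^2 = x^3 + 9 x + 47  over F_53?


Check whether y^2 = x^3 + 9 x + 47 (mod 53) for (x, y) = (51, 17).
LHS: y^2 = 17^2 mod 53 = 24
RHS: x^3 + 9 x + 47 = 51^3 + 9*51 + 47 mod 53 = 21
LHS != RHS

No, not on the curve


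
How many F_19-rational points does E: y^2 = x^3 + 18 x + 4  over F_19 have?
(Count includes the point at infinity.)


For each x in F_19, count y with y^2 = x^3 + 18 x + 4 mod 19:
  x = 0: RHS = 4, y in [2, 17]  -> 2 point(s)
  x = 1: RHS = 4, y in [2, 17]  -> 2 point(s)
  x = 3: RHS = 9, y in [3, 16]  -> 2 point(s)
  x = 4: RHS = 7, y in [8, 11]  -> 2 point(s)
  x = 6: RHS = 5, y in [9, 10]  -> 2 point(s)
  x = 7: RHS = 17, y in [6, 13]  -> 2 point(s)
  x = 10: RHS = 6, y in [5, 14]  -> 2 point(s)
  x = 14: RHS = 17, y in [6, 13]  -> 2 point(s)
  x = 15: RHS = 1, y in [1, 18]  -> 2 point(s)
  x = 17: RHS = 17, y in [6, 13]  -> 2 point(s)
  x = 18: RHS = 4, y in [2, 17]  -> 2 point(s)
Affine points: 22. Add the point at infinity: total = 23.

#E(F_19) = 23


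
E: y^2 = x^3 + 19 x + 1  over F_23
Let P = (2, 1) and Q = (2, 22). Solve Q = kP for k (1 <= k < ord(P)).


Enumerate multiples of P until we hit Q = (2, 22):
  1P = (2, 1)
  2P = (12, 5)
  3P = (11, 0)
  4P = (12, 18)
  5P = (2, 22)
Match found at i = 5.

k = 5


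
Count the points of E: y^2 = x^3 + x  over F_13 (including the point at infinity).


For each x in F_13, count y with y^2 = x^3 + 1 x + 0 mod 13:
  x = 0: RHS = 0, y in [0]  -> 1 point(s)
  x = 2: RHS = 10, y in [6, 7]  -> 2 point(s)
  x = 3: RHS = 4, y in [2, 11]  -> 2 point(s)
  x = 4: RHS = 3, y in [4, 9]  -> 2 point(s)
  x = 5: RHS = 0, y in [0]  -> 1 point(s)
  x = 6: RHS = 1, y in [1, 12]  -> 2 point(s)
  x = 7: RHS = 12, y in [5, 8]  -> 2 point(s)
  x = 8: RHS = 0, y in [0]  -> 1 point(s)
  x = 9: RHS = 10, y in [6, 7]  -> 2 point(s)
  x = 10: RHS = 9, y in [3, 10]  -> 2 point(s)
  x = 11: RHS = 3, y in [4, 9]  -> 2 point(s)
Affine points: 19. Add the point at infinity: total = 20.

#E(F_13) = 20


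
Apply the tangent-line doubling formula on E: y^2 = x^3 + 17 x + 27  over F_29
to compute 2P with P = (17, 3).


Doubling: s = (3 x1^2 + a) / (2 y1)
s = (3*17^2 + 17) / (2*3) mod 29 = 12
x3 = s^2 - 2 x1 mod 29 = 12^2 - 2*17 = 23
y3 = s (x1 - x3) - y1 mod 29 = 12 * (17 - 23) - 3 = 12

2P = (23, 12)


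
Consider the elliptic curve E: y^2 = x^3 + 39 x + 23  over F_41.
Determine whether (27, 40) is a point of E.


Check whether y^2 = x^3 + 39 x + 23 (mod 41) for (x, y) = (27, 40).
LHS: y^2 = 40^2 mod 41 = 1
RHS: x^3 + 39 x + 23 = 27^3 + 39*27 + 23 mod 41 = 13
LHS != RHS

No, not on the curve


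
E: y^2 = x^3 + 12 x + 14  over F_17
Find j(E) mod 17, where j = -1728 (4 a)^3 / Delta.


Delta = -16(4 a^3 + 27 b^2) mod 17 = 15
-1728 * (4 a)^3 = -1728 * (4*12)^3 mod 17 = 8
j = 8 * 15^(-1) mod 17 = 13

j = 13 (mod 17)


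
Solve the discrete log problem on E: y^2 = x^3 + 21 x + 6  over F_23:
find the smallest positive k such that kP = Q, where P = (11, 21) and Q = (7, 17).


Enumerate multiples of P until we hit Q = (7, 17):
  1P = (11, 21)
  2P = (17, 3)
  3P = (4, 4)
  4P = (20, 13)
  5P = (5, 12)
  6P = (15, 19)
  7P = (3, 21)
  8P = (9, 2)
  9P = (7, 17)
Match found at i = 9.

k = 9


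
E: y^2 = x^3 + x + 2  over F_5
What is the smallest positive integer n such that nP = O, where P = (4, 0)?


Compute successive multiples of P until we hit O:
  1P = (4, 0)
  2P = O

ord(P) = 2


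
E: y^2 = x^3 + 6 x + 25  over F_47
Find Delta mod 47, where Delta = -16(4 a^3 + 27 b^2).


4 a^3 + 27 b^2 = 4*6^3 + 27*25^2 = 864 + 16875 = 17739
Delta = -16 * (17739) = -283824
Delta mod 47 = 9

Delta = 9 (mod 47)


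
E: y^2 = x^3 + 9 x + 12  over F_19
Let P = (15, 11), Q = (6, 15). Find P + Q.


P != Q, so use the chord formula.
s = (y2 - y1) / (x2 - x1) = (4) / (10) mod 19 = 8
x3 = s^2 - x1 - x2 mod 19 = 8^2 - 15 - 6 = 5
y3 = s (x1 - x3) - y1 mod 19 = 8 * (15 - 5) - 11 = 12

P + Q = (5, 12)


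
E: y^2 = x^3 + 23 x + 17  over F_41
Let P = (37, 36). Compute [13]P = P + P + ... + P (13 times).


k = 13 = 1101_2 (binary, LSB first: 1011)
Double-and-add from P = (37, 36):
  bit 0 = 1: acc = O + (37, 36) = (37, 36)
  bit 1 = 0: acc unchanged = (37, 36)
  bit 2 = 1: acc = (37, 36) + (3, 20) = (33, 31)
  bit 3 = 1: acc = (33, 31) + (34, 13) = (11, 24)

13P = (11, 24)


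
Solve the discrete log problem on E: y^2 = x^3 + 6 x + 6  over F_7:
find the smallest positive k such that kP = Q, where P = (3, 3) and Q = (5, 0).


Enumerate multiples of P until we hit Q = (5, 0):
  1P = (3, 3)
  2P = (5, 0)
Match found at i = 2.

k = 2


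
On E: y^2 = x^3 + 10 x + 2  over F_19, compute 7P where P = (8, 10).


k = 7 = 111_2 (binary, LSB first: 111)
Double-and-add from P = (8, 10):
  bit 0 = 1: acc = O + (8, 10) = (8, 10)
  bit 1 = 1: acc = (8, 10) + (14, 13) = (2, 12)
  bit 2 = 1: acc = (2, 12) + (7, 15) = (2, 7)

7P = (2, 7)


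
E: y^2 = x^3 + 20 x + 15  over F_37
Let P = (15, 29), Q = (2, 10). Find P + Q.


P != Q, so use the chord formula.
s = (y2 - y1) / (x2 - x1) = (18) / (24) mod 37 = 10
x3 = s^2 - x1 - x2 mod 37 = 10^2 - 15 - 2 = 9
y3 = s (x1 - x3) - y1 mod 37 = 10 * (15 - 9) - 29 = 31

P + Q = (9, 31)


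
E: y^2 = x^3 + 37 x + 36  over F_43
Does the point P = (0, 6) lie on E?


Check whether y^2 = x^3 + 37 x + 36 (mod 43) for (x, y) = (0, 6).
LHS: y^2 = 6^2 mod 43 = 36
RHS: x^3 + 37 x + 36 = 0^3 + 37*0 + 36 mod 43 = 36
LHS = RHS

Yes, on the curve


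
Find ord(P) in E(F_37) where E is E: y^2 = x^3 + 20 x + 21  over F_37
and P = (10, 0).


Compute successive multiples of P until we hit O:
  1P = (10, 0)
  2P = O

ord(P) = 2


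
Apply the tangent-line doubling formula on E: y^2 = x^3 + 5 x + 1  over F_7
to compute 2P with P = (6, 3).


Doubling: s = (3 x1^2 + a) / (2 y1)
s = (3*6^2 + 5) / (2*3) mod 7 = 6
x3 = s^2 - 2 x1 mod 7 = 6^2 - 2*6 = 3
y3 = s (x1 - x3) - y1 mod 7 = 6 * (6 - 3) - 3 = 1

2P = (3, 1)


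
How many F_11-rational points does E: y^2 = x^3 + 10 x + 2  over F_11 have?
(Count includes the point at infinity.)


For each x in F_11, count y with y^2 = x^3 + 10 x + 2 mod 11:
  x = 3: RHS = 4, y in [2, 9]  -> 2 point(s)
  x = 5: RHS = 1, y in [1, 10]  -> 2 point(s)
  x = 6: RHS = 3, y in [5, 6]  -> 2 point(s)
  x = 8: RHS = 0, y in [0]  -> 1 point(s)
Affine points: 7. Add the point at infinity: total = 8.

#E(F_11) = 8


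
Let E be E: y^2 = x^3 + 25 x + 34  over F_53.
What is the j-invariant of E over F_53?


Delta = -16(4 a^3 + 27 b^2) mod 53 = 31
-1728 * (4 a)^3 = -1728 * (4*25)^3 mod 53 = 22
j = 22 * 31^(-1) mod 53 = 52

j = 52 (mod 53)


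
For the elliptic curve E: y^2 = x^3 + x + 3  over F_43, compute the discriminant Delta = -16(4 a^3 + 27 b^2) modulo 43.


4 a^3 + 27 b^2 = 4*1^3 + 27*3^2 = 4 + 243 = 247
Delta = -16 * (247) = -3952
Delta mod 43 = 4

Delta = 4 (mod 43)


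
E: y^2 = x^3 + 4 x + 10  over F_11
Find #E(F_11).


For each x in F_11, count y with y^2 = x^3 + 4 x + 10 mod 11:
  x = 1: RHS = 4, y in [2, 9]  -> 2 point(s)
  x = 2: RHS = 4, y in [2, 9]  -> 2 point(s)
  x = 3: RHS = 5, y in [4, 7]  -> 2 point(s)
  x = 5: RHS = 1, y in [1, 10]  -> 2 point(s)
  x = 8: RHS = 4, y in [2, 9]  -> 2 point(s)
  x = 9: RHS = 5, y in [4, 7]  -> 2 point(s)
  x = 10: RHS = 5, y in [4, 7]  -> 2 point(s)
Affine points: 14. Add the point at infinity: total = 15.

#E(F_11) = 15


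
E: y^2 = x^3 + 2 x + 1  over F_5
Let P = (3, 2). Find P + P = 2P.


Doubling: s = (3 x1^2 + a) / (2 y1)
s = (3*3^2 + 2) / (2*2) mod 5 = 1
x3 = s^2 - 2 x1 mod 5 = 1^2 - 2*3 = 0
y3 = s (x1 - x3) - y1 mod 5 = 1 * (3 - 0) - 2 = 1

2P = (0, 1)


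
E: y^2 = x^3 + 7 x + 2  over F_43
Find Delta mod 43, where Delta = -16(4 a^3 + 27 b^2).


4 a^3 + 27 b^2 = 4*7^3 + 27*2^2 = 1372 + 108 = 1480
Delta = -16 * (1480) = -23680
Delta mod 43 = 13

Delta = 13 (mod 43)


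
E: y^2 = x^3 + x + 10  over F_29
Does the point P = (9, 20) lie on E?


Check whether y^2 = x^3 + 1 x + 10 (mod 29) for (x, y) = (9, 20).
LHS: y^2 = 20^2 mod 29 = 23
RHS: x^3 + 1 x + 10 = 9^3 + 1*9 + 10 mod 29 = 23
LHS = RHS

Yes, on the curve


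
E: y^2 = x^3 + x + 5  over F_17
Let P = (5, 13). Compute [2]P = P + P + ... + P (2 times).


k = 2 = 10_2 (binary, LSB first: 01)
Double-and-add from P = (5, 13):
  bit 0 = 0: acc unchanged = O
  bit 1 = 1: acc = O + (8, 7) = (8, 7)

2P = (8, 7)


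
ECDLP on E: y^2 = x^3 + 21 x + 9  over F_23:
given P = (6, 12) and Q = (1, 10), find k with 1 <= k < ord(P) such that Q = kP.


Enumerate multiples of P until we hit Q = (1, 10):
  1P = (6, 12)
  2P = (0, 3)
  3P = (2, 17)
  4P = (18, 3)
  5P = (1, 13)
  6P = (5, 20)
  7P = (7, 19)
  8P = (13, 8)
  9P = (17, 14)
  10P = (16, 5)
  11P = (10, 0)
  12P = (16, 18)
  13P = (17, 9)
  14P = (13, 15)
  15P = (7, 4)
  16P = (5, 3)
  17P = (1, 10)
Match found at i = 17.

k = 17
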